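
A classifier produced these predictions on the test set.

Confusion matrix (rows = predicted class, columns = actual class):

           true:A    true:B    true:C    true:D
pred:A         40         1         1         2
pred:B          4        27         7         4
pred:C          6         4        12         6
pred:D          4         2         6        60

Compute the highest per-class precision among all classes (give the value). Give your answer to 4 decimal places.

Per-class precision (TP/(TP+FP)):
  A: TP=40, FP=1+1+2=4 → 40/44 = 0.90909
  B: TP=27, FP=4+7+4=15 → 27/42 = 0.64286
  C: TP=12, FP=6+4+6=16 → 12/28 = 0.42857
  D: TP=60, FP=4+2+6=12 → 60/72 = 0.83333
Highest is class 'A' with precision = 0.9091.

0.9091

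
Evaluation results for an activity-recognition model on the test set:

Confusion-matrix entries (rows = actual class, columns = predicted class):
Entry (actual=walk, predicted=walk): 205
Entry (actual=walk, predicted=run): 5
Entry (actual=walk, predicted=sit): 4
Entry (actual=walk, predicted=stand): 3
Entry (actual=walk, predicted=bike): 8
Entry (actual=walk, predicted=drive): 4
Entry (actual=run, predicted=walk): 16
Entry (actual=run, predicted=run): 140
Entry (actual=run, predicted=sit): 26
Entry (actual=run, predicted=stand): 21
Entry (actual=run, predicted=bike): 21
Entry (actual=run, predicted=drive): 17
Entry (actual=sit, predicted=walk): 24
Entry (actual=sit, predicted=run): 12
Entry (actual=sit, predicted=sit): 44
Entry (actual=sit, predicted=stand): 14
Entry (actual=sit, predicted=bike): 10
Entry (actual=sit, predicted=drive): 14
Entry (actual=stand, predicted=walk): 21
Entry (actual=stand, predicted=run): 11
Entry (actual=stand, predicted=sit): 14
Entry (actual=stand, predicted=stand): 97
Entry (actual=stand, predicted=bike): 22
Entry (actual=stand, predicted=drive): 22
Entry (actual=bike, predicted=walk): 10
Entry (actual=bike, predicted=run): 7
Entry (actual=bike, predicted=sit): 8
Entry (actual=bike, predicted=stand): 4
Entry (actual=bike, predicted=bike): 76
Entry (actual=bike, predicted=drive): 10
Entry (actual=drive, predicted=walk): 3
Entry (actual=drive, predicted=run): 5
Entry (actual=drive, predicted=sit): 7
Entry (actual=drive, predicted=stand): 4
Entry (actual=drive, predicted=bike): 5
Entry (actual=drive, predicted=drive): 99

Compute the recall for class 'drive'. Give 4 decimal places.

0.8049

Treat 'drive' as positive and all other classes as negative.
recall = TP/(TP+FN).
drive: TP=99, FN=3+5+7+4+5=24 → 99/123 = 0.80488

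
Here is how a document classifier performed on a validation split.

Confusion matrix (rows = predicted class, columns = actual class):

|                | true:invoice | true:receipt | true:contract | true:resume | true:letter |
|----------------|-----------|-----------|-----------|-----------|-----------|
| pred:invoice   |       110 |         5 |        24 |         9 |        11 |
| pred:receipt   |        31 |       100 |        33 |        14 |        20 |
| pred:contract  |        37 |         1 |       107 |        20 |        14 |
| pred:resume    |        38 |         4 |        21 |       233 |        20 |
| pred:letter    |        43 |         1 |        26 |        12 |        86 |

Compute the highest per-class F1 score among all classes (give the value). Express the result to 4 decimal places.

Per-class F1 score (2·TP/(2·TP+FP+FN)):
  invoice: TP=110, FP=5+24+9+11=49, FN=31+37+38+43=149 → 220/418 = 0.52632
  receipt: TP=100, FP=31+33+14+20=98, FN=5+1+4+1=11 → 200/309 = 0.64725
  contract: TP=107, FP=37+1+20+14=72, FN=24+33+21+26=104 → 214/390 = 0.54872
  resume: TP=233, FP=38+4+21+20=83, FN=9+14+20+12=55 → 466/604 = 0.77152
  letter: TP=86, FP=43+1+26+12=82, FN=11+20+14+20=65 → 172/319 = 0.53918
Highest is class 'resume' with F1 score = 0.7715.

0.7715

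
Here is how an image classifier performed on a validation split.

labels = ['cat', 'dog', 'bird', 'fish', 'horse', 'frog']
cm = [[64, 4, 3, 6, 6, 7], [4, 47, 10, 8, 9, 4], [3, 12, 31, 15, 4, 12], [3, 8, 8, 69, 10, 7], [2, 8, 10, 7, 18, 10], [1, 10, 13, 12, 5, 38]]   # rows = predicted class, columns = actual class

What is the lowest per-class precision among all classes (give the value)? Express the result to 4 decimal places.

Per-class precision (TP/(TP+FP)):
  cat: TP=64, FP=4+3+6+6+7=26 → 64/90 = 0.71111
  dog: TP=47, FP=4+10+8+9+4=35 → 47/82 = 0.57317
  bird: TP=31, FP=3+12+15+4+12=46 → 31/77 = 0.40260
  fish: TP=69, FP=3+8+8+10+7=36 → 69/105 = 0.65714
  horse: TP=18, FP=2+8+10+7+10=37 → 18/55 = 0.32727
  frog: TP=38, FP=1+10+13+12+5=41 → 38/79 = 0.48101
Lowest is class 'horse' with precision = 0.3273.

0.3273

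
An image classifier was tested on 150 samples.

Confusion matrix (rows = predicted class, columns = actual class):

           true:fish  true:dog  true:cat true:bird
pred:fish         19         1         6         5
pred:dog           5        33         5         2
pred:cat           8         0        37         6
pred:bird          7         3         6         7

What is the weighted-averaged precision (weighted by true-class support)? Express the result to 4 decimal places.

Per-class precision (TP/(TP+FP)):
  fish: TP=19, FP=1+6+5=12 → 19/31 = 0.61290
  dog: TP=33, FP=5+5+2=12 → 33/45 = 0.73333
  cat: TP=37, FP=8+0+6=14 → 37/51 = 0.72549
  bird: TP=7, FP=7+3+6=16 → 7/23 = 0.30435
Weighted-precision = Σ (supportᵢ/N)·precisionᵢ with N=150: (39/150)·0.61290 + (37/150)·0.73333 + (54/150)·0.72549 + (20/150)·0.30435 = 0.6420

0.6420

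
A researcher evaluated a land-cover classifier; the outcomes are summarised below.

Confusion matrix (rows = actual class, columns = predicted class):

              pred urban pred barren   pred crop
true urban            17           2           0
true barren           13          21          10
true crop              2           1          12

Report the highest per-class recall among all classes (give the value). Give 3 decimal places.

0.895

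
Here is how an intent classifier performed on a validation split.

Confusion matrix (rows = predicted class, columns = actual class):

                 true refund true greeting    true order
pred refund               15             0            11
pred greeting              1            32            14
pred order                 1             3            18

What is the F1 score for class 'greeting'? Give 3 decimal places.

0.780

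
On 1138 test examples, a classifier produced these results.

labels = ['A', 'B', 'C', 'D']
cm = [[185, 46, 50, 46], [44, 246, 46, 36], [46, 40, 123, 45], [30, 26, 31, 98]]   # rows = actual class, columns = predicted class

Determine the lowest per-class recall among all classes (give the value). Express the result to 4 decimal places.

0.4843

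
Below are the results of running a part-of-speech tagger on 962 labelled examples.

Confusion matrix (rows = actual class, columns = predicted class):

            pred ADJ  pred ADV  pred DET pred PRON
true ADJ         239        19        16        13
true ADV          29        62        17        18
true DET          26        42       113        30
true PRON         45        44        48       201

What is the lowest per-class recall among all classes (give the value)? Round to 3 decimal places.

0.492

Per-class recall (TP/(TP+FN)):
  ADJ: TP=239, FN=19+16+13=48 → 239/287 = 0.8328
  ADV: TP=62, FN=29+17+18=64 → 62/126 = 0.4921
  DET: TP=113, FN=26+42+30=98 → 113/211 = 0.5355
  PRON: TP=201, FN=45+44+48=137 → 201/338 = 0.5947
Lowest is class 'ADV' with recall = 0.492.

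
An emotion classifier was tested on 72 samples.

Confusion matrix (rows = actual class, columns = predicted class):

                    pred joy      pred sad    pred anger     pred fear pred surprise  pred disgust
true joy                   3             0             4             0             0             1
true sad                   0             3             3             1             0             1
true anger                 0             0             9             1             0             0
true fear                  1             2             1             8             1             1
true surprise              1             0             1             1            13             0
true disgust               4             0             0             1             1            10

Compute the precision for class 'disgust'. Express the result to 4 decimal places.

0.7692

precision = TP/(TP+FP).
disgust: TP=10, FP=1+1+0+1+0=3 → 10/13 = 0.76923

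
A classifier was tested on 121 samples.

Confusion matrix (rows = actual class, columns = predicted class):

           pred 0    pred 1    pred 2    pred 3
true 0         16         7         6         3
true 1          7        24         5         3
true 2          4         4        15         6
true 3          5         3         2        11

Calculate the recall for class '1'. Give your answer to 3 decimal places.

0.615

Take TP from the diagonal, FP from the rest of the '1' prediction marginal, FN from the rest of the '1' actual marginal.
recall = TP/(TP+FN).
1: TP=24, FN=7+5+3=15 → 24/39 = 0.6154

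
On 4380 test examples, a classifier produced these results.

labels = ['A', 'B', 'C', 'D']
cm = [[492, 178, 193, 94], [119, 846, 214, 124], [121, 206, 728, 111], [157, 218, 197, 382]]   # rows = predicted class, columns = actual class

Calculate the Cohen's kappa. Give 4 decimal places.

Observed agreement pₒ = trace/N = 2448/4380 = 0.55890
Expected agreement pₑ = Σ (rowᵢ·colᵢ)/N² = (889·957 + 1448·1303 + 1332·1166 + 711·954)/4380² = 0.25901
κ = (pₒ − pₑ)/(1 − pₑ) = (0.55890 − 0.25901)/(1 − 0.25901) = 0.4047

0.4047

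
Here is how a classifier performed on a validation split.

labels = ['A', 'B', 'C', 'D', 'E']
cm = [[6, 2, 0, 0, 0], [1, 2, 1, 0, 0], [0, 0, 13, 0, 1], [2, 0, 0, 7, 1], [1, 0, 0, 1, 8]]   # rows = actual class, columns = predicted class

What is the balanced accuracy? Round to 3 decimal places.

0.736

Balanced accuracy = mean of per-class recall.
  A: recall = 6/8 = 0.7500
  B: recall = 2/4 = 0.5000
  C: recall = 13/14 = 0.9286
  D: recall = 7/10 = 0.7000
  E: recall = 8/10 = 0.8000
Mean = (0.7500 + 0.5000 + 0.9286 + 0.7000 + 0.8000) / 5 = 0.736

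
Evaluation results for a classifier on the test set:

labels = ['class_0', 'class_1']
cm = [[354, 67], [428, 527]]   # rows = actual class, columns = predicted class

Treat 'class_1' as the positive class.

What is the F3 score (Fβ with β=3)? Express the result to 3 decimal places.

0.574

Fβ = (1+β²)·TP / ((1+β²)·TP + β²·FN + FP), with β²=9
= 10·527 / (10·527 + 9·428 + 67) = 0.574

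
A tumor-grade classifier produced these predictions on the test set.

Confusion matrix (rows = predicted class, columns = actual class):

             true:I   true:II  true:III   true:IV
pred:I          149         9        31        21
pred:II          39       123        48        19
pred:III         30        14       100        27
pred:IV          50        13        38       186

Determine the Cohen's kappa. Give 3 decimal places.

0.495

Observed agreement pₒ = trace/N = 558/897 = 0.6221
Expected agreement pₑ = Σ (rowᵢ·colᵢ)/N² = (268·210 + 159·229 + 217·171 + 253·287)/897² = 0.2516
κ = (pₒ − pₑ)/(1 − pₑ) = (0.6221 − 0.2516)/(1 − 0.2516) = 0.495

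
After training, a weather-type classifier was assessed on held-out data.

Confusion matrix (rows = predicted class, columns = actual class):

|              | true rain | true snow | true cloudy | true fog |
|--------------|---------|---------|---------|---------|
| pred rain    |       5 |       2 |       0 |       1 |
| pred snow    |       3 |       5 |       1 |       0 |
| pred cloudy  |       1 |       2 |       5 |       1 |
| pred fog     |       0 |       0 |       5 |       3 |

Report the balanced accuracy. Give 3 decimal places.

0.541

Balanced accuracy = mean of per-class recall.
  rain: recall = 5/9 = 0.5556
  snow: recall = 5/9 = 0.5556
  cloudy: recall = 5/11 = 0.4545
  fog: recall = 3/5 = 0.6000
Mean = (0.5556 + 0.5556 + 0.4545 + 0.6000) / 4 = 0.541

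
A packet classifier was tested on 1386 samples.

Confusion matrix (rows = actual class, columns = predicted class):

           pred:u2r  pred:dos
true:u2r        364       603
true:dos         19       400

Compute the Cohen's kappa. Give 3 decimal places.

Observed agreement pₒ = trace/N = 764/1386 = 0.5512
Expected agreement pₑ = Σ (rowᵢ·colᵢ)/N² = (967·383 + 419·1003)/1386² = 0.4116
κ = (pₒ − pₑ)/(1 − pₑ) = (0.5512 − 0.4116)/(1 − 0.4116) = 0.237

0.237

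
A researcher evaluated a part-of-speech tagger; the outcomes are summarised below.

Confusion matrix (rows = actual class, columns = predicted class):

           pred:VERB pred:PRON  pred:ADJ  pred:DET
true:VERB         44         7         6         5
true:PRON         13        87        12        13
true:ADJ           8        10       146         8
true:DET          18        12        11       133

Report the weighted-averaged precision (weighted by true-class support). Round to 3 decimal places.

0.780

Per-class precision (TP/(TP+FP)):
  VERB: TP=44, FP=13+8+18=39 → 44/83 = 0.5301
  PRON: TP=87, FP=7+10+12=29 → 87/116 = 0.7500
  ADJ: TP=146, FP=6+12+11=29 → 146/175 = 0.8343
  DET: TP=133, FP=5+13+8=26 → 133/159 = 0.8365
Weighted-precision = Σ (supportᵢ/N)·precisionᵢ with N=533: (62/533)·0.5301 + (125/533)·0.7500 + (172/533)·0.8343 + (174/533)·0.8365 = 0.780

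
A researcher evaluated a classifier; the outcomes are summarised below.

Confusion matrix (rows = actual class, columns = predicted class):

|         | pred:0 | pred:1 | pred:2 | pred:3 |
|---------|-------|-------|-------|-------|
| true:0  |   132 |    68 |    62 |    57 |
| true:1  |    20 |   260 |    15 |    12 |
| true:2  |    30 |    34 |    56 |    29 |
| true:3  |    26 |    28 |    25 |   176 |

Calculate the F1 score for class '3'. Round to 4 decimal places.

Take TP from the diagonal, FP from the rest of the '3' prediction marginal, FN from the rest of the '3' actual marginal.
F1 score = 2·TP/(2·TP+FP+FN).
3: TP=176, FP=57+12+29=98, FN=26+28+25=79 → 352/529 = 0.66541

0.6654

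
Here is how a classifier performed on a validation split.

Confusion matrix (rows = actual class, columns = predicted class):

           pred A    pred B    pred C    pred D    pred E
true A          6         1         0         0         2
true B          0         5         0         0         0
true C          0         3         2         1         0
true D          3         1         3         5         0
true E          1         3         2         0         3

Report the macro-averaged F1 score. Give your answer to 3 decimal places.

0.496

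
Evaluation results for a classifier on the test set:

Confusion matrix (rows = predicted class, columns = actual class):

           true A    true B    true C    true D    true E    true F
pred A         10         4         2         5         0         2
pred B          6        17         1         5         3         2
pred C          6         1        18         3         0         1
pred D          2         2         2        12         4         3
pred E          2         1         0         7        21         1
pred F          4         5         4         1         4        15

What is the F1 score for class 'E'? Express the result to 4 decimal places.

F1 score = 2·TP/(2·TP+FP+FN).
E: TP=21, FP=2+1+0+7+1=11, FN=0+3+0+4+4=11 → 42/64 = 0.65625

0.6563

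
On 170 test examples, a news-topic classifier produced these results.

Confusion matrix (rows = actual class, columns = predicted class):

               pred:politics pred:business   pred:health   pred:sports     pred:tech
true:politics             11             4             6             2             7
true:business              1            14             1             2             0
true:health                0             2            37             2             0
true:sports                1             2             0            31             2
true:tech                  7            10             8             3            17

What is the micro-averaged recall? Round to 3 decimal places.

Micro-averaging pools counts across classes: ΣTP=110, ΣFP=60, ΣFN=60.
Micro-recall = TP/(TP+FN) on pooled counts = 0.647 (equals overall accuracy in single-label multiclass).

0.647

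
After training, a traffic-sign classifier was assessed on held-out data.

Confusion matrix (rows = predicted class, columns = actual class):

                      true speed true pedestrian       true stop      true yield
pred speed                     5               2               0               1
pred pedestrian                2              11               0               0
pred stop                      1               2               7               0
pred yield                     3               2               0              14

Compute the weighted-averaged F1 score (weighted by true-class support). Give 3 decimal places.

0.727

Per-class F1 score (2·TP/(2·TP+FP+FN)):
  speed: TP=5, FP=2+0+1=3, FN=2+1+3=6 → 10/19 = 0.5263
  pedestrian: TP=11, FP=2+0+0=2, FN=2+2+2=6 → 22/30 = 0.7333
  stop: TP=7, FP=1+2+0=3, FN=0+0+0=0 → 14/17 = 0.8235
  yield: TP=14, FP=3+2+0=5, FN=1+0+0=1 → 28/34 = 0.8235
Weighted-F1 score = Σ (supportᵢ/N)·F1 scoreᵢ with N=50: (11/50)·0.5263 + (17/50)·0.7333 + (7/50)·0.8235 + (15/50)·0.8235 = 0.727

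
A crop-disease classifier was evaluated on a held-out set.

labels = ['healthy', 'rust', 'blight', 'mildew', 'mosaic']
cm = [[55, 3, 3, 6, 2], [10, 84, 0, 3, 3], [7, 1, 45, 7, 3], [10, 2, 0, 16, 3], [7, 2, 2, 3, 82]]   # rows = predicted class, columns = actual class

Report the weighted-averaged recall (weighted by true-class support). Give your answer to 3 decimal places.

Per-class recall (TP/(TP+FN)):
  healthy: TP=55, FN=10+7+10+7=34 → 55/89 = 0.6180
  rust: TP=84, FN=3+1+2+2=8 → 84/92 = 0.9130
  blight: TP=45, FN=3+0+0+2=5 → 45/50 = 0.9000
  mildew: TP=16, FN=6+3+7+3=19 → 16/35 = 0.4571
  mosaic: TP=82, FN=2+3+3+3=11 → 82/93 = 0.8817
Weighted-recall = Σ (supportᵢ/N)·recallᵢ with N=359: (89/359)·0.6180 + (92/359)·0.9130 + (50/359)·0.9000 + (35/359)·0.4571 + (93/359)·0.8817 = 0.786

0.786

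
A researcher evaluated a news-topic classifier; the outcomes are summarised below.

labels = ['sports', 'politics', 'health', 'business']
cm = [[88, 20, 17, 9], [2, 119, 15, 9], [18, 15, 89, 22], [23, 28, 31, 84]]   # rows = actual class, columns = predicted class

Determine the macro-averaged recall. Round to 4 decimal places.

0.6504

Per-class recall (TP/(TP+FN)):
  sports: TP=88, FN=20+17+9=46 → 88/134 = 0.65672
  politics: TP=119, FN=2+15+9=26 → 119/145 = 0.82069
  health: TP=89, FN=18+15+22=55 → 89/144 = 0.61806
  business: TP=84, FN=23+28+31=82 → 84/166 = 0.50602
Macro-recall = mean = (0.65672 + 0.82069 + 0.61806 + 0.50602) / 4 = 0.6504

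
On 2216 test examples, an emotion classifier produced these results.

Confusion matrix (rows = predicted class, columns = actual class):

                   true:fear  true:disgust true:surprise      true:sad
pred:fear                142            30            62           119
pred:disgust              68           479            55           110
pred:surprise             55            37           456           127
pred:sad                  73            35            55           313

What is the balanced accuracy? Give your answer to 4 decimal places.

Balanced accuracy = mean of per-class recall.
  fear: recall = 142/338 = 0.42012
  disgust: recall = 479/581 = 0.82444
  surprise: recall = 456/628 = 0.72611
  sad: recall = 313/669 = 0.46786
Mean = (0.42012 + 0.82444 + 0.72611 + 0.46786) / 4 = 0.6096

0.6096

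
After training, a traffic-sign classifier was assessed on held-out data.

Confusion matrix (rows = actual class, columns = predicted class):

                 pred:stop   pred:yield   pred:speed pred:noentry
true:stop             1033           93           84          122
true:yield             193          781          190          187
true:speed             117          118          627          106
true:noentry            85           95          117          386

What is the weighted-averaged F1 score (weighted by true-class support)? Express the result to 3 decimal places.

0.653

Per-class F1 score (2·TP/(2·TP+FP+FN)):
  stop: TP=1033, FP=193+117+85=395, FN=93+84+122=299 → 2066/2760 = 0.7486
  yield: TP=781, FP=93+118+95=306, FN=193+190+187=570 → 1562/2438 = 0.6407
  speed: TP=627, FP=84+190+117=391, FN=117+118+106=341 → 1254/1986 = 0.6314
  noentry: TP=386, FP=122+187+106=415, FN=85+95+117=297 → 772/1484 = 0.5202
Weighted-F1 score = Σ (supportᵢ/N)·F1 scoreᵢ with N=4334: (1332/4334)·0.7486 + (1351/4334)·0.6407 + (968/4334)·0.6314 + (683/4334)·0.5202 = 0.653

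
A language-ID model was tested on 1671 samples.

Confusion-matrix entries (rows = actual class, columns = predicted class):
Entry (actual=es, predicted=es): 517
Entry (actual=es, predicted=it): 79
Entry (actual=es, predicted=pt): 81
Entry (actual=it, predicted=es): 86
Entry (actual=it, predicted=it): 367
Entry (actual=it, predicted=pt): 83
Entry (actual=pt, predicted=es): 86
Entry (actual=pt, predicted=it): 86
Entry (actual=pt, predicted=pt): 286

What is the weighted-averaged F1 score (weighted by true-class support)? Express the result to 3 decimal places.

Per-class F1 score (2·TP/(2·TP+FP+FN)):
  es: TP=517, FP=86+86=172, FN=79+81=160 → 1034/1366 = 0.7570
  it: TP=367, FP=79+86=165, FN=86+83=169 → 734/1068 = 0.6873
  pt: TP=286, FP=81+83=164, FN=86+86=172 → 572/908 = 0.6300
Weighted-F1 score = Σ (supportᵢ/N)·F1 scoreᵢ with N=1671: (677/1671)·0.7570 + (536/1671)·0.6873 + (458/1671)·0.6300 = 0.700

0.700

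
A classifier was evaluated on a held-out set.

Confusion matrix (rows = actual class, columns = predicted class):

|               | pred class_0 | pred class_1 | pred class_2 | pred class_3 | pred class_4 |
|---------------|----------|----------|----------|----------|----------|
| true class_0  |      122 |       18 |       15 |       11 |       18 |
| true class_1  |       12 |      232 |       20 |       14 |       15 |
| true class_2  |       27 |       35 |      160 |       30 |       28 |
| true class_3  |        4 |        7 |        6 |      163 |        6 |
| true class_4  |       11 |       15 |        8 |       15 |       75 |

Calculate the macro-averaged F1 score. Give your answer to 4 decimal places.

0.6895

Per-class F1 score (2·TP/(2·TP+FP+FN)):
  class_0: TP=122, FP=12+27+4+11=54, FN=18+15+11+18=62 → 244/360 = 0.67778
  class_1: TP=232, FP=18+35+7+15=75, FN=12+20+14+15=61 → 464/600 = 0.77333
  class_2: TP=160, FP=15+20+6+8=49, FN=27+35+30+28=120 → 320/489 = 0.65440
  class_3: TP=163, FP=11+14+30+15=70, FN=4+7+6+6=23 → 326/419 = 0.77804
  class_4: TP=75, FP=18+15+28+6=67, FN=11+15+8+15=49 → 150/266 = 0.56391
Macro-F1 score = mean = (0.67778 + 0.77333 + 0.65440 + 0.77804 + 0.56391) / 5 = 0.6895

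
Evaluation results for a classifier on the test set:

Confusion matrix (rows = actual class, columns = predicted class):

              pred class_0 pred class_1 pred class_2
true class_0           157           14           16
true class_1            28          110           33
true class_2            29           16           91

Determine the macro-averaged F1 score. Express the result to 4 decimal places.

0.7166

Per-class F1 score (2·TP/(2·TP+FP+FN)):
  class_0: TP=157, FP=28+29=57, FN=14+16=30 → 314/401 = 0.78304
  class_1: TP=110, FP=14+16=30, FN=28+33=61 → 220/311 = 0.70740
  class_2: TP=91, FP=16+33=49, FN=29+16=45 → 182/276 = 0.65942
Macro-F1 score = mean = (0.78304 + 0.70740 + 0.65942) / 3 = 0.7166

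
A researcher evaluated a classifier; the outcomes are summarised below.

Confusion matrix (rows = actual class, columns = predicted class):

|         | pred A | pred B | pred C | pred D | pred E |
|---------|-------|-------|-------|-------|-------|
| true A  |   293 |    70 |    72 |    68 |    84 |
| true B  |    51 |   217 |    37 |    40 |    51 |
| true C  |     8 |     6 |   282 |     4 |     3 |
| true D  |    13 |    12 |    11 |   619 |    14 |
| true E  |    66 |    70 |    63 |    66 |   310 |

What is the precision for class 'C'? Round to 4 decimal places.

0.6065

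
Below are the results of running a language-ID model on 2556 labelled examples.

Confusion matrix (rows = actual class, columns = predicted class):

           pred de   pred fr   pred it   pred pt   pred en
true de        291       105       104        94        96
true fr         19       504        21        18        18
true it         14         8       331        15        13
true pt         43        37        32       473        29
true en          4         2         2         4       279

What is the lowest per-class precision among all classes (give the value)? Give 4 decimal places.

0.6414

Per-class precision (TP/(TP+FP)):
  de: TP=291, FP=19+14+43+4=80 → 291/371 = 0.78437
  fr: TP=504, FP=105+8+37+2=152 → 504/656 = 0.76829
  it: TP=331, FP=104+21+32+2=159 → 331/490 = 0.67551
  pt: TP=473, FP=94+18+15+4=131 → 473/604 = 0.78311
  en: TP=279, FP=96+18+13+29=156 → 279/435 = 0.64138
Lowest is class 'en' with precision = 0.6414.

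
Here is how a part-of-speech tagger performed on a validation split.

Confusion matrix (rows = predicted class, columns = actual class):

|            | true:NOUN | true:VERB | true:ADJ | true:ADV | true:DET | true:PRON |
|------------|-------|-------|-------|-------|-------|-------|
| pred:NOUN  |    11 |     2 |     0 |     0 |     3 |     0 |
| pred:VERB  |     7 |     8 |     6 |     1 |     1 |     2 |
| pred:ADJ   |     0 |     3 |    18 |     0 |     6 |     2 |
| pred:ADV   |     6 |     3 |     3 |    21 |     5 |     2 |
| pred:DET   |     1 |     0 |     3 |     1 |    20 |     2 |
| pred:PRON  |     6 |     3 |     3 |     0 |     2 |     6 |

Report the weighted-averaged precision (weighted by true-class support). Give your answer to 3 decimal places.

0.583

Per-class precision (TP/(TP+FP)):
  NOUN: TP=11, FP=2+0+0+3+0=5 → 11/16 = 0.6875
  VERB: TP=8, FP=7+6+1+1+2=17 → 8/25 = 0.3200
  ADJ: TP=18, FP=0+3+0+6+2=11 → 18/29 = 0.6207
  ADV: TP=21, FP=6+3+3+5+2=19 → 21/40 = 0.5250
  DET: TP=20, FP=1+0+3+1+2=7 → 20/27 = 0.7407
  PRON: TP=6, FP=6+3+3+0+2=14 → 6/20 = 0.3000
Weighted-precision = Σ (supportᵢ/N)·precisionᵢ with N=157: (31/157)·0.6875 + (19/157)·0.3200 + (33/157)·0.6207 + (23/157)·0.5250 + (37/157)·0.7407 + (14/157)·0.3000 = 0.583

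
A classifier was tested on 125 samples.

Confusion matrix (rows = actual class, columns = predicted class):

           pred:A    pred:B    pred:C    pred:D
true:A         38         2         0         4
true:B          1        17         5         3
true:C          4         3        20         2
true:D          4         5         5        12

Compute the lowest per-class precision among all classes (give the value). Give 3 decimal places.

0.571

Per-class precision (TP/(TP+FP)):
  A: TP=38, FP=1+4+4=9 → 38/47 = 0.8085
  B: TP=17, FP=2+3+5=10 → 17/27 = 0.6296
  C: TP=20, FP=0+5+5=10 → 20/30 = 0.6667
  D: TP=12, FP=4+3+2=9 → 12/21 = 0.5714
Lowest is class 'D' with precision = 0.571.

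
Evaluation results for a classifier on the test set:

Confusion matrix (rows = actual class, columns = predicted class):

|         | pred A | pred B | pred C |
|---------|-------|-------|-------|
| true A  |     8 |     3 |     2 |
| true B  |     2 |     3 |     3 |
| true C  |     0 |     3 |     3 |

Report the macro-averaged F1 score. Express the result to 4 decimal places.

Per-class F1 score (2·TP/(2·TP+FP+FN)):
  A: TP=8, FP=2+0=2, FN=3+2=5 → 16/23 = 0.69565
  B: TP=3, FP=3+3=6, FN=2+3=5 → 6/17 = 0.35294
  C: TP=3, FP=2+3=5, FN=0+3=3 → 6/14 = 0.42857
Macro-F1 score = mean = (0.69565 + 0.35294 + 0.42857) / 3 = 0.4924

0.4924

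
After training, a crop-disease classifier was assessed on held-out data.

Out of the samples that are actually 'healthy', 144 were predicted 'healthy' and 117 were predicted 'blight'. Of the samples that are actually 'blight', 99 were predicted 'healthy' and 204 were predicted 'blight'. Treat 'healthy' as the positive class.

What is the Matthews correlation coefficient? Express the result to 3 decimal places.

0.227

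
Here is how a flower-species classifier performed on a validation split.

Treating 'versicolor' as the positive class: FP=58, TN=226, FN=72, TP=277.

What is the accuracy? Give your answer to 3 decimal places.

Accuracy = (TP+TN)/N = (277+226)/633 = 0.795

0.795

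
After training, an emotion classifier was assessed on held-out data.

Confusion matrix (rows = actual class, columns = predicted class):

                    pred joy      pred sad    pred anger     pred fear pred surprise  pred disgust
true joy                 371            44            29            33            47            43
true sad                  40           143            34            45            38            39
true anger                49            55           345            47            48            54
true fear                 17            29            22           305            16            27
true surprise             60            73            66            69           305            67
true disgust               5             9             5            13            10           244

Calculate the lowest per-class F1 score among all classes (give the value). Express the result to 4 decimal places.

0.4133

Per-class F1 score (2·TP/(2·TP+FP+FN)):
  joy: TP=371, FP=40+49+17+60+5=171, FN=44+29+33+47+43=196 → 742/1109 = 0.66907
  sad: TP=143, FP=44+55+29+73+9=210, FN=40+34+45+38+39=196 → 286/692 = 0.41329
  anger: TP=345, FP=29+34+22+66+5=156, FN=49+55+47+48+54=253 → 690/1099 = 0.62784
  fear: TP=305, FP=33+45+47+69+13=207, FN=17+29+22+16+27=111 → 610/928 = 0.65733
  surprise: TP=305, FP=47+38+48+16+10=159, FN=60+73+66+69+67=335 → 610/1104 = 0.55254
  disgust: TP=244, FP=43+39+54+27+67=230, FN=5+9+5+13+10=42 → 488/760 = 0.64211
Lowest is class 'sad' with F1 score = 0.4133.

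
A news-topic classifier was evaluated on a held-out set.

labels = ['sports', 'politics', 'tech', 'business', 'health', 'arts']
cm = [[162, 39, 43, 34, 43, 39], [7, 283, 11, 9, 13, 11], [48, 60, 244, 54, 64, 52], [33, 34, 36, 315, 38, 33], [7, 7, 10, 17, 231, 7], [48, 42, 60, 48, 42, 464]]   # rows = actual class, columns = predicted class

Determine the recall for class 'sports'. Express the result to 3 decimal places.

0.450

Treat 'sports' as positive and all other classes as negative.
recall = TP/(TP+FN).
sports: TP=162, FN=39+43+34+43+39=198 → 162/360 = 0.4500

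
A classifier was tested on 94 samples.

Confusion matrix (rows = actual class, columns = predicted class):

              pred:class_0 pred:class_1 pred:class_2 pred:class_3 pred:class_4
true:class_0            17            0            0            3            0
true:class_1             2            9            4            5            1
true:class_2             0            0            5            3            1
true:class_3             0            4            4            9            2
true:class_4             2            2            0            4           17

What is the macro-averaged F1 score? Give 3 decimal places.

0.588

Per-class F1 score (2·TP/(2·TP+FP+FN)):
  class_0: TP=17, FP=2+0+0+2=4, FN=0+0+3+0=3 → 34/41 = 0.8293
  class_1: TP=9, FP=0+0+4+2=6, FN=2+4+5+1=12 → 18/36 = 0.5000
  class_2: TP=5, FP=0+4+4+0=8, FN=0+0+3+1=4 → 10/22 = 0.4545
  class_3: TP=9, FP=3+5+3+4=15, FN=0+4+4+2=10 → 18/43 = 0.4186
  class_4: TP=17, FP=0+1+1+2=4, FN=2+2+0+4=8 → 34/46 = 0.7391
Macro-F1 score = mean = (0.8293 + 0.5000 + 0.4545 + 0.4186 + 0.7391) / 5 = 0.588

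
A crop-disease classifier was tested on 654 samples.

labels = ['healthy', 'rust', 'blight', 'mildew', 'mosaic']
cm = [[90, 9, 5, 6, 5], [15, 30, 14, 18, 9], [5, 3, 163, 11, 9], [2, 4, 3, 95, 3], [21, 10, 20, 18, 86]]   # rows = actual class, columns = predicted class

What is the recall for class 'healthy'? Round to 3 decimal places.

recall = TP/(TP+FN).
healthy: TP=90, FN=9+5+6+5=25 → 90/115 = 0.7826

0.783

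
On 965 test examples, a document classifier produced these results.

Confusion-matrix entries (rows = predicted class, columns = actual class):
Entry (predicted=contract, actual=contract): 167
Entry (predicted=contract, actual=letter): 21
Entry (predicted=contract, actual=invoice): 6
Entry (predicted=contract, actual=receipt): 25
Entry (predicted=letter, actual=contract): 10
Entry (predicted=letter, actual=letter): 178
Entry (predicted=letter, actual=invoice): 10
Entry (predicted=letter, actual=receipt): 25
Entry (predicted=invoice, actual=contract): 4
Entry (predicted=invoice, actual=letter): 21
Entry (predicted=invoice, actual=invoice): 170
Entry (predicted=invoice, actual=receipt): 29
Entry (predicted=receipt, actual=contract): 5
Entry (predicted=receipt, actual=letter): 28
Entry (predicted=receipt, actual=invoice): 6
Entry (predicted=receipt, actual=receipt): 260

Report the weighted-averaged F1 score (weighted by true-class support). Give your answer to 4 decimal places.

Per-class F1 score (2·TP/(2·TP+FP+FN)):
  contract: TP=167, FP=21+6+25=52, FN=10+4+5=19 → 334/405 = 0.82469
  letter: TP=178, FP=10+10+25=45, FN=21+21+28=70 → 356/471 = 0.75584
  invoice: TP=170, FP=4+21+29=54, FN=6+10+6=22 → 340/416 = 0.81731
  receipt: TP=260, FP=5+28+6=39, FN=25+25+29=79 → 520/638 = 0.81505
Weighted-F1 score = Σ (supportᵢ/N)·F1 scoreᵢ with N=965: (186/965)·0.82469 + (248/965)·0.75584 + (192/965)·0.81731 + (339/965)·0.81505 = 0.8021

0.8021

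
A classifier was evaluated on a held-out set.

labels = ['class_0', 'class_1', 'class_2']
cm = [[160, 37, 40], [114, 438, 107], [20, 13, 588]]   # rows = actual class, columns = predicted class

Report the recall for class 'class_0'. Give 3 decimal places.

recall = TP/(TP+FN).
class_0: TP=160, FN=37+40=77 → 160/237 = 0.6751

0.675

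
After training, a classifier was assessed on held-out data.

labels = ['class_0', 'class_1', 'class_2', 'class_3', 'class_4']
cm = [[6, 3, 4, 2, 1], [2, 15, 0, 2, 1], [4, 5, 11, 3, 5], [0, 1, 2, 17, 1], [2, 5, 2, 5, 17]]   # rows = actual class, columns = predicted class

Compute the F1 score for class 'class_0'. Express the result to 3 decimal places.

0.400

One-vs-rest for 'class_0': TP = diagonal; FP = other classes predicted 'class_0'; FN = 'class_0' predicted as other.
F1 score = 2·TP/(2·TP+FP+FN).
class_0: TP=6, FP=2+4+0+2=8, FN=3+4+2+1=10 → 12/30 = 0.4000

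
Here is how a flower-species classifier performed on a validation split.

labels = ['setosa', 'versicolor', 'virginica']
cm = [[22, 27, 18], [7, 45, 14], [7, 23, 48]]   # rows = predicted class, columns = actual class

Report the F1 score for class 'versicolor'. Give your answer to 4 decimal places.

Treat 'versicolor' as positive and all other classes as negative.
F1 score = 2·TP/(2·TP+FP+FN).
versicolor: TP=45, FP=7+14=21, FN=27+23=50 → 90/161 = 0.55901

0.5590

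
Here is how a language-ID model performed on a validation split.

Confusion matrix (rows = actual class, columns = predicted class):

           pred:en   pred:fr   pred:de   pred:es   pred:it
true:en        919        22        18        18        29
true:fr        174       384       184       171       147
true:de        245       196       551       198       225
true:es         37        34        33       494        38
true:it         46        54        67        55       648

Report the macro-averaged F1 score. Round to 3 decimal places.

0.595

Per-class F1 score (2·TP/(2·TP+FP+FN)):
  en: TP=919, FP=174+245+37+46=502, FN=22+18+18+29=87 → 1838/2427 = 0.7573
  fr: TP=384, FP=22+196+34+54=306, FN=174+184+171+147=676 → 768/1750 = 0.4389
  de: TP=551, FP=18+184+33+67=302, FN=245+196+198+225=864 → 1102/2268 = 0.4859
  es: TP=494, FP=18+171+198+55=442, FN=37+34+33+38=142 → 988/1572 = 0.6285
  it: TP=648, FP=29+147+225+38=439, FN=46+54+67+55=222 → 1296/1957 = 0.6622
Macro-F1 score = mean = (0.7573 + 0.4389 + 0.4859 + 0.6285 + 0.6622) / 5 = 0.595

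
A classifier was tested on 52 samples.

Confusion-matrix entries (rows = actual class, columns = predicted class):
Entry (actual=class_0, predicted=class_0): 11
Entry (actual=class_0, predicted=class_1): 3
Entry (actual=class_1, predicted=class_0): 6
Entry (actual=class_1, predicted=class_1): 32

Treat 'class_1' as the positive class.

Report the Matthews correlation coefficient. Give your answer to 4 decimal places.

0.5937

MCC = (TP·TN − FP·FN) / √((TP+FP)(TP+FN)(TN+FP)(TN+FN))
Numerator = 32·11 − 3·6 = 334
Denominator = √(35·38·14·17) = √316540 = 562.6189
MCC = 334 / 562.6189 = 0.5937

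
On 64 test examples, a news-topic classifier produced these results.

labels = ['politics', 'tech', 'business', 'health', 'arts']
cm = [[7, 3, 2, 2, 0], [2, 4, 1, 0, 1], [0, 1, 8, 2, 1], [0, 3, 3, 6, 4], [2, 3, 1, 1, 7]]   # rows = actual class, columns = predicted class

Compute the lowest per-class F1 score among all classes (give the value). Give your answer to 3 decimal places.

Per-class F1 score (2·TP/(2·TP+FP+FN)):
  politics: TP=7, FP=2+0+0+2=4, FN=3+2+2+0=7 → 14/25 = 0.5600
  tech: TP=4, FP=3+1+3+3=10, FN=2+1+0+1=4 → 8/22 = 0.3636
  business: TP=8, FP=2+1+3+1=7, FN=0+1+2+1=4 → 16/27 = 0.5926
  health: TP=6, FP=2+0+2+1=5, FN=0+3+3+4=10 → 12/27 = 0.4444
  arts: TP=7, FP=0+1+1+4=6, FN=2+3+1+1=7 → 14/27 = 0.5185
Lowest is class 'tech' with F1 score = 0.364.

0.364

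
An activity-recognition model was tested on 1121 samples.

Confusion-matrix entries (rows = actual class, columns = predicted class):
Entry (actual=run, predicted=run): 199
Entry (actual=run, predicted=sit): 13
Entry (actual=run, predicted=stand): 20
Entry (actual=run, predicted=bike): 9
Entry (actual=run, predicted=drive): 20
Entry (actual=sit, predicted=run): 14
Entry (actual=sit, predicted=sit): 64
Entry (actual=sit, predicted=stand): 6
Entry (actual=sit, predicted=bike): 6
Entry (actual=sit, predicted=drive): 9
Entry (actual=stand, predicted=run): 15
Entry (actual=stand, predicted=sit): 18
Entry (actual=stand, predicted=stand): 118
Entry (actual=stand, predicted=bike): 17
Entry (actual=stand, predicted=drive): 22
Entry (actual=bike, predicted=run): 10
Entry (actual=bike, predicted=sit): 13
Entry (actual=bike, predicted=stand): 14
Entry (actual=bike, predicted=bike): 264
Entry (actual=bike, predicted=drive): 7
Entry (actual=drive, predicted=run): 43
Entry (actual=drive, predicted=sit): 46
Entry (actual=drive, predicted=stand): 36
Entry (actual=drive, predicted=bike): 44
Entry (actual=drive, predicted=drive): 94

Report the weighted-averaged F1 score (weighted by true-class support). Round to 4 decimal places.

0.6500

Per-class F1 score (2·TP/(2·TP+FP+FN)):
  run: TP=199, FP=14+15+10+43=82, FN=13+20+9+20=62 → 398/542 = 0.73432
  sit: TP=64, FP=13+18+13+46=90, FN=14+6+6+9=35 → 128/253 = 0.50593
  stand: TP=118, FP=20+6+14+36=76, FN=15+18+17+22=72 → 236/384 = 0.61458
  bike: TP=264, FP=9+6+17+44=76, FN=10+13+14+7=44 → 528/648 = 0.81481
  drive: TP=94, FP=20+9+22+7=58, FN=43+46+36+44=169 → 188/415 = 0.45301
Weighted-F1 score = Σ (supportᵢ/N)·F1 scoreᵢ with N=1121: (261/1121)·0.73432 + (99/1121)·0.50593 + (190/1121)·0.61458 + (308/1121)·0.81481 + (263/1121)·0.45301 = 0.6500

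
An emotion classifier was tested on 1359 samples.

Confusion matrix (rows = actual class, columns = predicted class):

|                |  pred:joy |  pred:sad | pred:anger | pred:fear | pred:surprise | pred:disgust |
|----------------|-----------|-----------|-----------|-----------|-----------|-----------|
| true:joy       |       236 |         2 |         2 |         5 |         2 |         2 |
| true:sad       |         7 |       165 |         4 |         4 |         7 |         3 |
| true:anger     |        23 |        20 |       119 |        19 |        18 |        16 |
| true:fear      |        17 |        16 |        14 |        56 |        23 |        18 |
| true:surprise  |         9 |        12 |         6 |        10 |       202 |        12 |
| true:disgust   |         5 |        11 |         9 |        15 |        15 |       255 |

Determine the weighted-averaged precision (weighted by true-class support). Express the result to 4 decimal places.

0.7542

Per-class precision (TP/(TP+FP)):
  joy: TP=236, FP=7+23+17+9+5=61 → 236/297 = 0.79461
  sad: TP=165, FP=2+20+16+12+11=61 → 165/226 = 0.73009
  anger: TP=119, FP=2+4+14+6+9=35 → 119/154 = 0.77273
  fear: TP=56, FP=5+4+19+10+15=53 → 56/109 = 0.51376
  surprise: TP=202, FP=2+7+18+23+15=65 → 202/267 = 0.75655
  disgust: TP=255, FP=2+3+16+18+12=51 → 255/306 = 0.83333
Weighted-precision = Σ (supportᵢ/N)·precisionᵢ with N=1359: (249/1359)·0.79461 + (190/1359)·0.73009 + (215/1359)·0.77273 + (144/1359)·0.51376 + (251/1359)·0.75655 + (310/1359)·0.83333 = 0.7542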